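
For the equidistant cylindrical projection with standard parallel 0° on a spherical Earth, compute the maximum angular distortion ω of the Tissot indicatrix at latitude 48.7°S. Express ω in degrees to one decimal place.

23.6°

In the plate carrée (x = Rλ, y = Rφ), meridians are true-scale (h = 1) and parallels are stretched by k = sec φ.
At 48.7°: h = 1.000, k = 1.515; principal scales a = 1.515, b = 1.000.
sin(ω/2) = (a − b)/(a + b) = 0.5151/2.515 = 0.2048, so ω = 2 arcsin(0.2048) ≈ 23.6°.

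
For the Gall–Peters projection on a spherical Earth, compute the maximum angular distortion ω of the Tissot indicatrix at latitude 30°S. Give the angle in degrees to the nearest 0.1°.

Gall–Peters is a cylindrical equal-area projection with standard parallels at ±45°. A cylindrical equal-area projection with standard parallel φ₀ has meridian scale h = cos φ / cos φ₀ and parallel scale k = cos φ₀ / cos φ (so areas are preserved, h·k = 1).
At 30°: h = 1.225, k = 0.8165; principal scales a = 1.225, b = 0.8165.
sin(ω/2) = (a − b)/(a + b) = 0.4082/2.041 = 0.2000, so ω = 2 arcsin(0.2000) ≈ 23.1°.

23.1°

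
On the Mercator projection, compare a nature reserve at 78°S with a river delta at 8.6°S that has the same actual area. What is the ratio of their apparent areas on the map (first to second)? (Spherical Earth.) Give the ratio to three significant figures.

22.6

Mercator areal scale is sec²φ.
At 78°: sec²(78°) = 1/0.2079² = 23.13.
At 8.6°: sec²(8.6°) = 1/0.9888² = 1.023.
Ratio = 23.13/1.023 = cos²(8.6°)/cos²(78°) ≈ 22.6.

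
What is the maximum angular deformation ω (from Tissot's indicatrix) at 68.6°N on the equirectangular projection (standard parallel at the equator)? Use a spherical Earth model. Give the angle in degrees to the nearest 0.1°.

55.5°

In the plate carrée (x = Rλ, y = Rφ), meridians are true-scale (h = 1) and parallels are stretched by k = sec φ.
At 68.6°: h = 1.000, k = 2.741; principal scales a = 2.741, b = 1.000.
sin(ω/2) = (a − b)/(a + b) = 1.741/3.741 = 0.4653, so ω = 2 arcsin(0.4653) ≈ 55.5°.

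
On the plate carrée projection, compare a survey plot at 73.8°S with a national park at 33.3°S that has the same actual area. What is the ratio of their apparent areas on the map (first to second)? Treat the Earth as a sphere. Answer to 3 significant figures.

3.00

In the plate carrée (x = Rλ, y = Rφ), meridians are true-scale (h = 1) and parallels are stretched by k = sec φ.
Areal scale at 73.8°: h·k = 1.000 × 3.584 = 3.584.
Areal scale at 33.3°: h·k = 1.000 × 1.196 = 1.196.
Ratio = 3.584/1.196 ≈ 3.00.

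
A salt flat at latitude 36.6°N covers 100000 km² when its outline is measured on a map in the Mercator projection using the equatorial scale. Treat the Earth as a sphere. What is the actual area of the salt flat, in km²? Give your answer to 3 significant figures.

64500 km²

For Mercator, h = k = sec φ (a conformal cylindrical projection has a single point scale, 1/cos φ).
Areal scale = k² = sec²φ = 1/cos²(36.6°) = 1/0.8028² = 1.552.
True area = apparent / (areal scale) = 100000 / 1.552 ≈ 64500 km².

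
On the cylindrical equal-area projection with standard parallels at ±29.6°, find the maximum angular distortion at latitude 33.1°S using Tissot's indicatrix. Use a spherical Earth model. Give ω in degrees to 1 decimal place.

4.3°

A cylindrical equal-area projection with standard parallel φ₀ has meridian scale h = cos φ / cos φ₀ and parallel scale k = cos φ₀ / cos φ (so areas are preserved, h·k = 1).
At 33.1°: h = 0.9635, k = 1.038; principal scales a = 1.038, b = 0.9635.
sin(ω/2) = (a − b)/(a + b) = 0.07448/2.001 = 0.03721, so ω = 2 arcsin(0.03721) ≈ 4.3°.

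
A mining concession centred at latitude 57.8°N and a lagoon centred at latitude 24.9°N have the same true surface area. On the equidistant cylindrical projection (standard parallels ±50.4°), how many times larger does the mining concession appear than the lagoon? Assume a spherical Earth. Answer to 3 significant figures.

1.70

In the equirectangular projection with standard parallel φ₀ = 50.4° (x = Rλ cos φ₀, y = Rφ), meridians are true-scale (h = 1) and the parallel scale is k = cos φ₀ / cos φ.
Areal scale at 57.8°: h·k = 1.000 × 1.196 = 1.196.
Areal scale at 24.9°: h·k = 1.000 × 0.7027 = 0.7027.
Ratio = 1.196/0.7027 ≈ 1.70.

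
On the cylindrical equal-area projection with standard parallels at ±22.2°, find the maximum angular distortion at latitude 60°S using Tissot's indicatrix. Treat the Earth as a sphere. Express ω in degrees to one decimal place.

A cylindrical equal-area projection with standard parallel φ₀ has meridian scale h = cos φ / cos φ₀ and parallel scale k = cos φ₀ / cos φ (so areas are preserved, h·k = 1).
At 60°: h = 0.5400, k = 1.852; principal scales a = 1.852, b = 0.5400.
sin(ω/2) = (a − b)/(a + b) = 1.312/2.392 = 0.5484, so ω = 2 arcsin(0.5484) ≈ 66.5°.

66.5°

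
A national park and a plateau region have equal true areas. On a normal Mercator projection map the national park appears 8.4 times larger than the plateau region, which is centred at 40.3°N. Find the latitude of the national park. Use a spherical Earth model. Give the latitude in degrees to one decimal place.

74.7°

Mercator areal scale is sec²φ, so apparent-area ratio = sec²φ₁ / sec²φ₂ = cos²φ₂ / cos²φ₁.
cos²φ₂ / cos²φ₁ = 8.4  ⇒  cos φ₁ = cos 40.3° / √8.4 = 0.7627/2.898 = 0.2631.
φ₁ = arccos(0.2631) ≈ 74.7°.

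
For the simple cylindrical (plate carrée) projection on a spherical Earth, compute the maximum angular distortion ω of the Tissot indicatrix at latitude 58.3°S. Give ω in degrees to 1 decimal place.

In the plate carrée (x = Rλ, y = Rφ), meridians are true-scale (h = 1) and parallels are stretched by k = sec φ.
At 58.3°: h = 1.000, k = 1.903; principal scales a = 1.903, b = 1.000.
sin(ω/2) = (a − b)/(a + b) = 0.9031/2.903 = 0.3111, so ω = 2 arcsin(0.3111) ≈ 36.2°.

36.2°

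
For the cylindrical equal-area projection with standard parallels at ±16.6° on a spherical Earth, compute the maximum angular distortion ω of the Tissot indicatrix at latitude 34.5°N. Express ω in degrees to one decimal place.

Cylindrical equal-area (φ₀ = 16.6°): h = cos φ / cos 16.6° along meridians, k = cos 16.6° / cos φ along parallels; h·k = 1.
At 34.5°: h = 0.8600, k = 1.163; principal scales a = 1.163, b = 0.8600.
sin(ω/2) = (a − b)/(a + b) = 0.3029/2.023 = 0.1497, so ω = 2 arcsin(0.1497) ≈ 17.2°.

17.2°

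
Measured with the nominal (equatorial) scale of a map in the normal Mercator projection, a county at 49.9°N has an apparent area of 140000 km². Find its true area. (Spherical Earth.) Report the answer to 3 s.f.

Mercator is conformal, so the point scale is isotropic: h = k = sec φ = 1/cos φ.
Areal scale = k² = sec²φ = 1/cos²(49.9°) = 1/0.6441² = 2.410.
True area = apparent / (areal scale) = 140000 / 2.410 ≈ 58100 km².

58100 km²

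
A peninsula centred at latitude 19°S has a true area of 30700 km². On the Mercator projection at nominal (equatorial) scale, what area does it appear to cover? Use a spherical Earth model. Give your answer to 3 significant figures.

For Mercator, h = k = sec φ (a conformal cylindrical projection has a single point scale, 1/cos φ).
Areal scale = k² = sec²φ = 1/cos²(19°) = 1/0.9455² = 1.119.
Apparent area = 30700 × 1.119 ≈ 34300 km².

34300 km²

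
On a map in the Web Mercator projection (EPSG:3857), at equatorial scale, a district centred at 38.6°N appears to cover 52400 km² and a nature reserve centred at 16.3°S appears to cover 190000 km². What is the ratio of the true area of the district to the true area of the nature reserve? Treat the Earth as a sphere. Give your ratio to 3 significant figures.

0.183

On Mercator the areal scale is sec²φ, so true area = apparent × cos²φ.
True area of district: 52400 × cos²(38.6°) = 52400 × 0.6108 = 32000 km².
True area of nature reserve: 190000 × cos²(16.3°) = 190000 × 0.9212 = 175000 km².
Ratio = 32000 / 175000 ≈ 0.183.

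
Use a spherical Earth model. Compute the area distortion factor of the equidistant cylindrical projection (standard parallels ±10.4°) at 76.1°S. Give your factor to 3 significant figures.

4.09

With standard parallel φ₀ = 10.4°, the equirectangular projection gives x = Rλ cos φ₀, y = Rφ, so h = 1 and k = cos 10.4° / cos φ.
Areal scale = h·k = 1 × cos φ₀ / cos φ; at 76.1°, h = 1.000, k = 4.094, so h·k = 4.094.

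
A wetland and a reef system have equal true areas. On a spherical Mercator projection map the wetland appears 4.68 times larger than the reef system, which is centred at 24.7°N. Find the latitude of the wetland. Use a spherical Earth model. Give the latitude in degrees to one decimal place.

On Mercator, (apparent₁)/(apparent₂) = sec²φ₁ / sec²φ₂ when true areas are equal.
cos²φ₂ / cos²φ₁ = 4.68  ⇒  cos φ₁ = cos 24.7° / √4.68 = 0.9085/2.163 = 0.4200.
φ₁ = arccos(0.4200) ≈ 65.2°.

65.2°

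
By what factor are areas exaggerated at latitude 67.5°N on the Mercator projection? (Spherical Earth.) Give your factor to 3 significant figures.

The Mercator projection is conformal; its linear scale factor is the same in every direction and equals sec φ = 1/cos φ.
Areal scale = k² = sec²φ = 1/cos²(67.5°) = 1/0.3827² = 6.828.

6.83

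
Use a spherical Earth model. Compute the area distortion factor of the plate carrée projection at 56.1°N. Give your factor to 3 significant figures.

1.79

For the equirectangular projection with φ₀ = 0 (plate carrée), h = 1 along meridians and k = sec φ along parallels.
Areal scale = h·k = 1 × sec φ; at 56.1°, h = 1.000, k = 1.793, so h·k = 1.793.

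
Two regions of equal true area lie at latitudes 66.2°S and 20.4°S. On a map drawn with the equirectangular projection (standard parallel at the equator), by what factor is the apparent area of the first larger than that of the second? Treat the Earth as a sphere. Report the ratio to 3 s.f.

In the plate carrée (x = Rλ, y = Rφ), meridians are true-scale (h = 1) and parallels are stretched by k = sec φ.
Areal scale at 66.2°: h·k = 1.000 × 2.478 = 2.478.
Areal scale at 20.4°: h·k = 1.000 × 1.067 = 1.067.
Ratio = 2.478/1.067 ≈ 2.32.

2.32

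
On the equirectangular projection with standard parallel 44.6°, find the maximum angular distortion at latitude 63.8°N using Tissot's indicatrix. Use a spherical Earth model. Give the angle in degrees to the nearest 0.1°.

27.1°

In the equirectangular projection with standard parallel φ₀ = 44.6° (x = Rλ cos φ₀, y = Rφ), meridians are true-scale (h = 1) and the parallel scale is k = cos φ₀ / cos φ.
At 63.8°: h = 1.000, k = 1.613; principal scales a = 1.613, b = 1.000.
sin(ω/2) = (a − b)/(a + b) = 0.6127/2.613 = 0.2345, so ω = 2 arcsin(0.2345) ≈ 27.1°.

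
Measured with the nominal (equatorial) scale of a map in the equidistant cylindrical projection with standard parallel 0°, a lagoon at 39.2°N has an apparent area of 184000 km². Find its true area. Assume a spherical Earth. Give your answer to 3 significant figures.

143000 km²

For the equirectangular projection with φ₀ = 0 (plate carrée), h = 1 along meridians and k = sec φ along parallels.
Areal scale = h·k = 1 × sec φ; at 39.2°, h = 1.000, k = 1.290, so h·k = 1.290.
True area = apparent / (areal scale) = 184000 / 1.290 ≈ 143000 km².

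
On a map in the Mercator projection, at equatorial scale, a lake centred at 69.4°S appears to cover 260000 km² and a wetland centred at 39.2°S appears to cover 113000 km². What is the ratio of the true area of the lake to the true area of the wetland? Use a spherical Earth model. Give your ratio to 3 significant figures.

Since Mercator area scale is 1/cos²φ, the true area equals the apparent area multiplied by cos²φ.
True area of lake: 260000 × cos²(69.4°) = 260000 × 0.1238 = 32190 km².
True area of wetland: 113000 × cos²(39.2°) = 113000 × 0.6005 = 67860 km².
Ratio = 32190 / 67860 ≈ 0.474.

0.474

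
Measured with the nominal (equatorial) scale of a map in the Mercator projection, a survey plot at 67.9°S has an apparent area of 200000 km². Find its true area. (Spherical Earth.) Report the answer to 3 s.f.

28300 km²

For Mercator, h = k = sec φ (a conformal cylindrical projection has a single point scale, 1/cos φ).
Areal scale = k² = sec²φ = 1/cos²(67.9°) = 1/0.3762² = 7.065.
True area = apparent / (areal scale) = 200000 / 7.065 ≈ 28300 km².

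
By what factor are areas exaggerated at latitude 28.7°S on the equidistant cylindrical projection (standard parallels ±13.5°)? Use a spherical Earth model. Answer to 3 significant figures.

With standard parallel φ₀ = 13.5°, the equirectangular projection gives x = Rλ cos φ₀, y = Rφ, so h = 1 and k = cos 13.5° / cos φ.
Areal scale = h·k = 1 × cos φ₀ / cos φ; at 28.7°, h = 1.000, k = 1.109, so h·k = 1.109.

1.11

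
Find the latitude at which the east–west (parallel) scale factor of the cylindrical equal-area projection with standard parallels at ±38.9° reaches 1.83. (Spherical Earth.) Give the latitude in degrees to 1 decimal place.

64.8°

Cylindrical equal-area (φ₀ = 38.9°): h = cos φ / cos 38.9° along meridians, k = cos 38.9° / cos φ along parallels; h·k = 1.
k = cos φ₀ / cos φ = 1.83  ⇒  cos φ = cos 38.9° / 1.83 = 0.4253.
φ = arccos(0.4253) ≈ 64.8°.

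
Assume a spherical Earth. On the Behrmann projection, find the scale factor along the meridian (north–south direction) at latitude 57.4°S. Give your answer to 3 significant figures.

Behrmann is a cylindrical equal-area projection with standard parallels at ±30°. Cylindrical equal-area (φ₀ = 30°): h = cos φ / cos 30° along meridians, k = cos 30° / cos φ along parallels; h·k = 1.
h = cos 57.4° / cos 30° = 0.5388/0.8660 = 0.6221.

0.622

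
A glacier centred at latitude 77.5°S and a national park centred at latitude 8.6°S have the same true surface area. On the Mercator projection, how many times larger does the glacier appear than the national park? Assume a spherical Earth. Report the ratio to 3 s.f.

Mercator areal scale is sec²φ.
At 77.5°: sec²(77.5°) = 1/0.2164² = 21.35.
At 8.6°: sec²(8.6°) = 1/0.9888² = 1.023.
Ratio = 21.35/1.023 = cos²(8.6°)/cos²(77.5°) ≈ 20.9.

20.9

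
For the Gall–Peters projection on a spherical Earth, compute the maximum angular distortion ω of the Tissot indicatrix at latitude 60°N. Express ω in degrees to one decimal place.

Gall–Peters is a cylindrical equal-area projection with standard parallels at ±45°. A cylindrical equal-area projection with standard parallel φ₀ has meridian scale h = cos φ / cos φ₀ and parallel scale k = cos φ₀ / cos φ (so areas are preserved, h·k = 1).
At 60°: h = 0.7071, k = 1.414; principal scales a = 1.414, b = 0.7071.
sin(ω/2) = (a − b)/(a + b) = 0.7071/2.121 = 0.3333, so ω = 2 arcsin(0.3333) ≈ 38.9°.

38.9°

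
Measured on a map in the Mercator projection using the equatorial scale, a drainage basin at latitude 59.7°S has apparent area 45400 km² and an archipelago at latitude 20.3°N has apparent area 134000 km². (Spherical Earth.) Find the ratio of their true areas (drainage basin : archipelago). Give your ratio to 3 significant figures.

0.0980

Since Mercator area scale is 1/cos²φ, the true area equals the apparent area multiplied by cos²φ.
True area of drainage basin: 45400 × cos²(59.7°) = 45400 × 0.2545 = 11560 km².
True area of archipelago: 134000 × cos²(20.3°) = 134000 × 0.8796 = 117900 km².
Ratio = 11560 / 117900 ≈ 0.0980.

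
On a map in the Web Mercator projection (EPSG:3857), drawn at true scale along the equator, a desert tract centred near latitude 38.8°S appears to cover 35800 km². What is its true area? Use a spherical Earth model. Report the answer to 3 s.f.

Mercator is conformal, so the point scale is isotropic: h = k = sec φ = 1/cos φ.
Areal scale = k² = sec²φ = 1/cos²(38.8°) = 1/0.7793² = 1.646.
True area = apparent / (areal scale) = 35800 / 1.646 ≈ 21700 km².

21700 km²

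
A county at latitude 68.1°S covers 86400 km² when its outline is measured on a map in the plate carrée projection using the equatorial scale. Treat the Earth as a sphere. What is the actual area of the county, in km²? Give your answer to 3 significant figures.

In the plate carrée (x = Rλ, y = Rφ), meridians are true-scale (h = 1) and parallels are stretched by k = sec φ.
Areal scale = h·k = 1 × sec φ; at 68.1°, h = 1.000, k = 2.681, so h·k = 2.681.
True area = apparent / (areal scale) = 86400 / 2.681 ≈ 32200 km².

32200 km²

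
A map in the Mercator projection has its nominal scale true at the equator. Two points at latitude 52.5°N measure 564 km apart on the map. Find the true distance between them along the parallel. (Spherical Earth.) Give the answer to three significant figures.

343 km

Mercator is conformal, so the point scale is isotropic: h = k = sec φ = 1/cos φ.
Along the parallel at 52.5°, map distances are exaggerated by k = sec 52.5° = 1.643.
True distance = 564 / 1.643 = 564 × cos 52.5° ≈ 343 km.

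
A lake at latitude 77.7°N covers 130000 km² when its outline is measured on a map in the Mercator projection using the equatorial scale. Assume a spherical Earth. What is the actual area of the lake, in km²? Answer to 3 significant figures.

The Mercator projection is conformal; its linear scale factor is the same in every direction and equals sec φ = 1/cos φ.
Areal scale = k² = sec²φ = 1/cos²(77.7°) = 1/0.2130² = 22.04.
True area = apparent / (areal scale) = 130000 / 22.04 ≈ 5900 km².

5900 km²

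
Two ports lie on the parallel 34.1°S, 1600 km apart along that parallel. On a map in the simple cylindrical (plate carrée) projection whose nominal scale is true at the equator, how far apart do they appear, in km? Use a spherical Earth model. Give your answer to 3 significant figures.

Plate carrée maps x = Rλ, y = Rφ. The meridian scale is h = 1 and the parallel scale is k = 1/cos φ = sec φ.
Along the parallel, k = sec 34.1° = 1/0.8281 = 1.208.
Map distance = 1600 × 1.208 ≈ 1930 km.

1930 km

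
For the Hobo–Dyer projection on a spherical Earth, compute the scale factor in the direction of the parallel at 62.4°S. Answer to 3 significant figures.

Hobo–Dyer is a cylindrical equal-area projection with standard parallels at ±37.5°. Cylindrical equal-area (φ₀ = 37.5°): h = cos φ / cos 37.5° along meridians, k = cos 37.5° / cos φ along parallels; h·k = 1.
k = cos 37.5° / cos 62.4° = 0.7934/0.4633 = 1.712.

1.71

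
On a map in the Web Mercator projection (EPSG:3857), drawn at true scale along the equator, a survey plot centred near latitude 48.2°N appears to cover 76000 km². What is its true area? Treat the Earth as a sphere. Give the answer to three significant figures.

The Mercator projection is conformal; its linear scale factor is the same in every direction and equals sec φ = 1/cos φ.
Areal scale = k² = sec²φ = 1/cos²(48.2°) = 1/0.6665² = 2.251.
True area = apparent / (areal scale) = 76000 / 2.251 ≈ 33800 km².

33800 km²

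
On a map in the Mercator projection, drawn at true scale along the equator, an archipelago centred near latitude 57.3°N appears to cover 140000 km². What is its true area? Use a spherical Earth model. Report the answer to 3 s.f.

The Mercator projection is conformal; its linear scale factor is the same in every direction and equals sec φ = 1/cos φ.
Areal scale = k² = sec²φ = 1/cos²(57.3°) = 1/0.5402² = 3.426.
True area = apparent / (areal scale) = 140000 / 3.426 ≈ 40900 km².

40900 km²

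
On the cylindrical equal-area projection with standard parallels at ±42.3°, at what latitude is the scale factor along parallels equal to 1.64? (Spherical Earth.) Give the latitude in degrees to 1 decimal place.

A cylindrical equal-area projection with standard parallel φ₀ has meridian scale h = cos φ / cos φ₀ and parallel scale k = cos φ₀ / cos φ (so areas are preserved, h·k = 1).
k = cos φ₀ / cos φ = 1.64  ⇒  cos φ = cos 42.3° / 1.64 = 0.4510.
φ = arccos(0.4510) ≈ 63.2°.

63.2°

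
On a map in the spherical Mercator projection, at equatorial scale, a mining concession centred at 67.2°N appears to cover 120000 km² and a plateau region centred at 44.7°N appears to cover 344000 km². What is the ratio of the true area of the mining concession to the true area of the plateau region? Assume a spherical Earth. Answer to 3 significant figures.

On Mercator the areal scale is sec²φ, so true area = apparent × cos²φ.
True area of mining concession: 120000 × cos²(67.2°) = 120000 × 0.1502 = 18020 km².
True area of plateau region: 344000 × cos²(44.7°) = 344000 × 0.5052 = 173800 km².
Ratio = 18020 / 173800 ≈ 0.104.

0.104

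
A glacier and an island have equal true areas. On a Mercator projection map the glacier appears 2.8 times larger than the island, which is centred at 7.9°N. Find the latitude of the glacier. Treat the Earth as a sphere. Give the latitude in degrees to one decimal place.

53.7°

On Mercator, (apparent₁)/(apparent₂) = sec²φ₁ / sec²φ₂ when true areas are equal.
cos²φ₂ / cos²φ₁ = 2.8  ⇒  cos φ₁ = cos 7.9° / √2.8 = 0.9905/1.673 = 0.5919.
φ₁ = arccos(0.5919) ≈ 53.7°.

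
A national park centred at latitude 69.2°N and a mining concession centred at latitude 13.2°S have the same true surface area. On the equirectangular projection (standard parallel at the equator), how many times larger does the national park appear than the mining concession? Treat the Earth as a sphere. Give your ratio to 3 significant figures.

Plate carrée maps x = Rλ, y = Rφ. The meridian scale is h = 1 and the parallel scale is k = 1/cos φ = sec φ.
Areal scale at 69.2°: h·k = 1.000 × 2.816 = 2.816.
Areal scale at 13.2°: h·k = 1.000 × 1.027 = 1.027.
Ratio = 2.816/1.027 ≈ 2.74.

2.74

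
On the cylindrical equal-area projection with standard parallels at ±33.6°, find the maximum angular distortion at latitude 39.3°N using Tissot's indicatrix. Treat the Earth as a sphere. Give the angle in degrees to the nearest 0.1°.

8.4°

Cylindrical equal-area (φ₀ = 33.6°): h = cos φ / cos 33.6° along meridians, k = cos 33.6° / cos φ along parallels; h·k = 1.
At 39.3°: h = 0.9291, k = 1.076; principal scales a = 1.076, b = 0.9291.
sin(ω/2) = (a − b)/(a + b) = 0.1473/2.005 = 0.07344, so ω = 2 arcsin(0.07344) ≈ 8.4°.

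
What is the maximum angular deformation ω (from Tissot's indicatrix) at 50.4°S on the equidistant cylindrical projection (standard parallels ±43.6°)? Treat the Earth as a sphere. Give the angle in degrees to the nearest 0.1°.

7.3°

With standard parallel φ₀ = 43.6°, the equirectangular projection gives x = Rλ cos φ₀, y = Rφ, so h = 1 and k = cos 43.6° / cos φ.
At 50.4°: h = 1.000, k = 1.136; principal scales a = 1.136, b = 1.000.
sin(ω/2) = (a − b)/(a + b) = 0.1361/2.136 = 0.06371, so ω = 2 arcsin(0.06371) ≈ 7.3°.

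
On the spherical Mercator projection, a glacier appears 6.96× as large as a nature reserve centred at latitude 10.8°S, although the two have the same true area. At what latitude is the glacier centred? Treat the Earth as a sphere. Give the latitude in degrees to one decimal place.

For equal true areas on Mercator, apparent areas scale as sec²φ, so the ratio is cos²φ₂ / cos²φ₁.
cos²φ₂ / cos²φ₁ = 6.96  ⇒  cos φ₁ = cos 10.8° / √6.96 = 0.9823/2.638 = 0.3723.
φ₁ = arccos(0.3723) ≈ 68.1°.

68.1°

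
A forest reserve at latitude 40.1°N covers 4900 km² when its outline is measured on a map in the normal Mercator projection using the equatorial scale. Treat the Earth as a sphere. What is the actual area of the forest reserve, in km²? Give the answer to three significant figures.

For Mercator, h = k = sec φ (a conformal cylindrical projection has a single point scale, 1/cos φ).
Areal scale = k² = sec²φ = 1/cos²(40.1°) = 1/0.7649² = 1.709.
True area = apparent / (areal scale) = 4900 / 1.709 ≈ 2870 km².

2870 km²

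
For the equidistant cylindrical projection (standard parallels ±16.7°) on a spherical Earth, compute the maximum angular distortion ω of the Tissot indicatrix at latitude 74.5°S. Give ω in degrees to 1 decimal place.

68.6°

With standard parallel φ₀ = 16.7°, the equirectangular projection gives x = Rλ cos φ₀, y = Rφ, so h = 1 and k = cos 16.7° / cos φ.
At 74.5°: h = 1.000, k = 3.584; principal scales a = 3.584, b = 1.000.
sin(ω/2) = (a − b)/(a + b) = 2.584/4.584 = 0.5637, so ω = 2 arcsin(0.5637) ≈ 68.6°.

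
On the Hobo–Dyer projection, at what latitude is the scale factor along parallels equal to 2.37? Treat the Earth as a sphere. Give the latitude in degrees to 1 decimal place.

70.4°

Hobo–Dyer is a cylindrical equal-area projection with standard parallels at ±37.5°. Cylindrical equal-area (φ₀ = 37.5°): h = cos φ / cos 37.5° along meridians, k = cos 37.5° / cos φ along parallels; h·k = 1.
k = cos φ₀ / cos φ = 2.37  ⇒  cos φ = cos 37.5° / 2.37 = 0.3347.
φ = arccos(0.3347) ≈ 70.4°.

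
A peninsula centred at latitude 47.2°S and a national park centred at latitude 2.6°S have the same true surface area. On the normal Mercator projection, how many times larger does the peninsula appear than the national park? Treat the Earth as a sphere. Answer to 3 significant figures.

Mercator is conformal with k = sec φ, so areal scale = k² = sec²φ.
At 47.2°: sec²(47.2°) = 1/0.6794² = 2.166.
At 2.6°: sec²(2.6°) = 1/0.9990² = 1.002.
Ratio = 2.166/1.002 = cos²(2.6°)/cos²(47.2°) ≈ 2.16.

2.16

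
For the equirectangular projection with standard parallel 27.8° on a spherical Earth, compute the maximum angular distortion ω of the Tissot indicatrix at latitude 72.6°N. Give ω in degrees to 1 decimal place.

In the equirectangular projection with standard parallel φ₀ = 27.8° (x = Rλ cos φ₀, y = Rφ), meridians are true-scale (h = 1) and the parallel scale is k = cos φ₀ / cos φ.
At 72.6°: h = 1.000, k = 2.958; principal scales a = 2.958, b = 1.000.
sin(ω/2) = (a − b)/(a + b) = 1.958/3.958 = 0.4947, so ω = 2 arcsin(0.4947) ≈ 59.3°.

59.3°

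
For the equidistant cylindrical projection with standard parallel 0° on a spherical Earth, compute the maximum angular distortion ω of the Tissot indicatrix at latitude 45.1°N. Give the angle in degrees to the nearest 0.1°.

19.9°

Plate carrée maps x = Rλ, y = Rφ. The meridian scale is h = 1 and the parallel scale is k = 1/cos φ = sec φ.
At 45.1°: h = 1.000, k = 1.417; principal scales a = 1.417, b = 1.000.
sin(ω/2) = (a − b)/(a + b) = 0.4167/2.417 = 0.1724, so ω = 2 arcsin(0.1724) ≈ 19.9°.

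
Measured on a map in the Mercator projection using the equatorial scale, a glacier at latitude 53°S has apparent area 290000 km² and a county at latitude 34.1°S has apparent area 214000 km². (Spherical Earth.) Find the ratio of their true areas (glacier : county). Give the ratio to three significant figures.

0.716

Mercator's areal exaggeration is sec²φ; hence true area = (apparent area) · cos²φ.
True area of glacier: 290000 × cos²(53°) = 290000 × 0.3622 = 105000 km².
True area of county: 214000 × cos²(34.1°) = 214000 × 0.6857 = 146700 km².
Ratio = 105000 / 146700 ≈ 0.716.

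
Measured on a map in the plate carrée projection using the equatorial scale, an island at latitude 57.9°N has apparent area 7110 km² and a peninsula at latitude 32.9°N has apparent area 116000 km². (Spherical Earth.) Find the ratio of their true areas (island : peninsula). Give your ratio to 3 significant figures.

0.0388

Plate carrée has h = 1 and k = sec φ, giving areal scale sec φ; true area = (apparent area) · cos φ.
True area of island: 7110 × cos(57.9°) = 7110 × 0.5314 = 3778 km².
True area of peninsula: 116000 × cos(32.9°) = 116000 × 0.8396 = 97400 km².
Ratio = 3778 / 97400 ≈ 0.0388.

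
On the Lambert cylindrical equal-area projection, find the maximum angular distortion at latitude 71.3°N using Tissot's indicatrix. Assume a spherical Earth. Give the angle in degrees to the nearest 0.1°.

The Lambert cylindrical equal-area projection is the cylindrical equal-area projection with its standard parallel at the equator (φ₀ = 0). A cylindrical equal-area projection with standard parallel φ₀ has meridian scale h = cos φ / cos φ₀ and parallel scale k = cos φ₀ / cos φ (so areas are preserved, h·k = 1).
At 71.3°: h = 0.3206, k = 3.119; principal scales a = 3.119, b = 0.3206.
sin(ω/2) = (a − b)/(a + b) = 2.798/3.440 = 0.8136, so ω = 2 arcsin(0.8136) ≈ 108.9°.

108.9°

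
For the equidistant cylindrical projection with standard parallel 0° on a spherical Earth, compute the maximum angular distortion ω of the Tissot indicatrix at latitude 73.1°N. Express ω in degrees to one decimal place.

66.7°

Plate carrée maps x = Rλ, y = Rφ. The meridian scale is h = 1 and the parallel scale is k = 1/cos φ = sec φ.
At 73.1°: h = 1.000, k = 3.440; principal scales a = 3.440, b = 1.000.
sin(ω/2) = (a − b)/(a + b) = 2.440/4.440 = 0.5495, so ω = 2 arcsin(0.5495) ≈ 66.7°.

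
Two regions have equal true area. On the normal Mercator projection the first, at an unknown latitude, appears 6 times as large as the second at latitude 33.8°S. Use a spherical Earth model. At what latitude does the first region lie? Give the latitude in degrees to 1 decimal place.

70.2°

For equal true areas on Mercator, apparent areas scale as sec²φ, so the ratio is cos²φ₂ / cos²φ₁.
cos²φ₂ / cos²φ₁ = 6  ⇒  cos φ₁ = cos 33.8° / √6 = 0.8310/2.449 = 0.3392.
φ₁ = arccos(0.3392) ≈ 70.2°.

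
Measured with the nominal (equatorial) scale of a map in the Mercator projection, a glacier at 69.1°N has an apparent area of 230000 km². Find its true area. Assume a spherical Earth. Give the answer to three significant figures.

29300 km²

Mercator is conformal, so the point scale is isotropic: h = k = sec φ = 1/cos φ.
Areal scale = k² = sec²φ = 1/cos²(69.1°) = 1/0.3567² = 7.858.
True area = apparent / (areal scale) = 230000 / 7.858 ≈ 29300 km².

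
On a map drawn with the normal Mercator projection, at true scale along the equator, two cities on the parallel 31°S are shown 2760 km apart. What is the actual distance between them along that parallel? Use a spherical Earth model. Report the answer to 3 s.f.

The Mercator projection is conformal; its linear scale factor is the same in every direction and equals sec φ = 1/cos φ.
Along the parallel at 31°, map distances are exaggerated by k = sec 31° = 1.167.
True distance = 2760 / 1.167 = 2760 × cos 31° ≈ 2370 km.

2370 km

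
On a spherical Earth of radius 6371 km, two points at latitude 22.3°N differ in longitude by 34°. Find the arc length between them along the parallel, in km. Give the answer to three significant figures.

3500 km

Arc length along a parallel = R cos φ · Δλ (with Δλ in radians).
= 6371 × cos 22.3° × (34° × π/180) = 6371 × 0.9252 × 0.5934 ≈ 3500 km.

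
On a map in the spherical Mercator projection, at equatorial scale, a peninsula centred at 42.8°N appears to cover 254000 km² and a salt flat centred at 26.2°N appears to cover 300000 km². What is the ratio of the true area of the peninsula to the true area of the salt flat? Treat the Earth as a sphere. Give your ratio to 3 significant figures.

0.566

Mercator's areal exaggeration is sec²φ; hence true area = (apparent area) · cos²φ.
True area of peninsula: 254000 × cos²(42.8°) = 254000 × 0.5384 = 136700 km².
True area of salt flat: 300000 × cos²(26.2°) = 300000 × 0.8051 = 241500 km².
Ratio = 136700 / 241500 ≈ 0.566.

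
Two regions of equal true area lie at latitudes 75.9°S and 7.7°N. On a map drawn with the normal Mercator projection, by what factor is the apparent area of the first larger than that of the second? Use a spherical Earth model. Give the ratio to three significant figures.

16.5

Mercator areal scale is sec²φ.
At 75.9°: sec²(75.9°) = 1/0.2436² = 16.85.
At 7.7°: sec²(7.7°) = 1/0.9910² = 1.018.
Ratio = 16.85/1.018 = cos²(7.7°)/cos²(75.9°) ≈ 16.5.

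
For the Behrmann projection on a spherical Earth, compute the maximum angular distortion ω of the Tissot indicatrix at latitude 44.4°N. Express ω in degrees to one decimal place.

The Behrmann projection is cylindrical equal-area with φ₀ = 30°. For cylindrical equal-area with standard parallel φ₀, h = cos φ / cos φ₀ and k = cos φ₀ / cos φ, so h·k = 1.
At 44.4°: h = 0.8250, k = 1.212; principal scales a = 1.212, b = 0.8250.
sin(ω/2) = (a − b)/(a + b) = 0.3871/2.037 = 0.1900, so ω = 2 arcsin(0.1900) ≈ 21.9°.

21.9°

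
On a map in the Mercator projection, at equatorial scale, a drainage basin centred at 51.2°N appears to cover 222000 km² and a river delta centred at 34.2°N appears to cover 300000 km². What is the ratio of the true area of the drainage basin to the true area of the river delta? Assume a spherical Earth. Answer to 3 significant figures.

Mercator's areal exaggeration is sec²φ; hence true area = (apparent area) · cos²φ.
True area of drainage basin: 222000 × cos²(51.2°) = 222000 × 0.3926 = 87160 km².
True area of river delta: 300000 × cos²(34.2°) = 300000 × 0.6841 = 205200 km².
Ratio = 87160 / 205200 ≈ 0.425.

0.425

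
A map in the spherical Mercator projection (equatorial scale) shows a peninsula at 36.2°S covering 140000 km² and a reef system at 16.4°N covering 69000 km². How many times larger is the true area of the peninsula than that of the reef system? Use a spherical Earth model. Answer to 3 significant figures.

1.44

Since Mercator area scale is 1/cos²φ, the true area equals the apparent area multiplied by cos²φ.
True area of peninsula: 140000 × cos²(36.2°) = 140000 × 0.6512 = 91170 km².
True area of reef system: 69000 × cos²(16.4°) = 69000 × 0.9203 = 63500 km².
Ratio = 91170 / 63500 ≈ 1.44.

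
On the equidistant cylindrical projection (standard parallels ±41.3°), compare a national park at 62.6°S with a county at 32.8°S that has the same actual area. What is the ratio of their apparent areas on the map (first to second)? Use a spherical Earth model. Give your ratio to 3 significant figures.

1.83

With standard parallel φ₀ = 41.3°, the equirectangular projection gives x = Rλ cos φ₀, y = Rφ, so h = 1 and k = cos 41.3° / cos φ.
Areal scale at 62.6°: h·k = 1.000 × 1.632 = 1.632.
Areal scale at 32.8°: h·k = 1.000 × 0.8938 = 0.8938.
Ratio = 1.632/0.8938 ≈ 1.83.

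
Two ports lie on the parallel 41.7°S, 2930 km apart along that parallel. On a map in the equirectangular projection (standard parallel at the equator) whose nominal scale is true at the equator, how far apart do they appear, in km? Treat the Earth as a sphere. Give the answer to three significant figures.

Plate carrée maps x = Rλ, y = Rφ. The meridian scale is h = 1 and the parallel scale is k = 1/cos φ = sec φ.
Along the parallel, k = sec 41.7° = 1/0.7466 = 1.339.
Map distance = 2930 × 1.339 ≈ 3920 km.

3920 km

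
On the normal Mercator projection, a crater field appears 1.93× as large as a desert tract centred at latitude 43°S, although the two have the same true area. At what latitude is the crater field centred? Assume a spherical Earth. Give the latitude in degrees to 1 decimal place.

58.2°

For equal true areas on Mercator, apparent areas scale as sec²φ, so the ratio is cos²φ₂ / cos²φ₁.
cos²φ₂ / cos²φ₁ = 1.93  ⇒  cos φ₁ = cos 43° / √1.93 = 0.7314/1.389 = 0.5264.
φ₁ = arccos(0.5264) ≈ 58.2°.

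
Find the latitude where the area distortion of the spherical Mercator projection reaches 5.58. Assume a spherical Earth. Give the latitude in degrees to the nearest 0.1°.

Mercator areal scale is sec²φ.
sec²φ = 5.58  ⇒  cos²φ = 0.1792  ⇒  cos φ = 0.4233.
φ = arccos(0.4233) ≈ 65.0°.

65.0°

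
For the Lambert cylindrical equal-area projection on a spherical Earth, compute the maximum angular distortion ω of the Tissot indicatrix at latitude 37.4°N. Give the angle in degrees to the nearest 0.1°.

26.1°

The Lambert cylindrical equal-area projection is the cylindrical equal-area projection with its standard parallel at the equator (φ₀ = 0). For cylindrical equal-area with standard parallel φ₀, h = cos φ / cos φ₀ and k = cos φ₀ / cos φ, so h·k = 1.
At 37.4°: h = 0.7944, k = 1.259; principal scales a = 1.259, b = 0.7944.
sin(ω/2) = (a − b)/(a + b) = 0.4644/2.053 = 0.2262, so ω = 2 arcsin(0.2262) ≈ 26.1°.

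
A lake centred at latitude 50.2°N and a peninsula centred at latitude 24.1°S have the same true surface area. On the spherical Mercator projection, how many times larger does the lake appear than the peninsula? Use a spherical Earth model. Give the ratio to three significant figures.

2.03

Mercator areal scale is sec²φ.
At 50.2°: sec²(50.2°) = 1/0.6401² = 2.441.
At 24.1°: sec²(24.1°) = 1/0.9128² = 1.200.
Ratio = 2.441/1.200 = cos²(24.1°)/cos²(50.2°) ≈ 2.03.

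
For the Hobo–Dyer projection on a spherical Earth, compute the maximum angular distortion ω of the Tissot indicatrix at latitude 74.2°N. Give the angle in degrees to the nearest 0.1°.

104.2°

Hobo–Dyer is a cylindrical equal-area projection with standard parallels at ±37.5°. For cylindrical equal-area with standard parallel φ₀, h = cos φ / cos φ₀ and k = cos φ₀ / cos φ, so h·k = 1.
At 74.2°: h = 0.3432, k = 2.914; principal scales a = 2.914, b = 0.3432.
sin(ω/2) = (a − b)/(a + b) = 2.571/3.257 = 0.7892, so ω = 2 arcsin(0.7892) ≈ 104.2°.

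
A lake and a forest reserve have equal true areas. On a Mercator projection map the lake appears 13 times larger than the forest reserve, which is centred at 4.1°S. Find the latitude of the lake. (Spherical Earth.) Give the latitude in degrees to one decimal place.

On Mercator, (apparent₁)/(apparent₂) = sec²φ₁ / sec²φ₂ when true areas are equal.
cos²φ₂ / cos²φ₁ = 13  ⇒  cos φ₁ = cos 4.1° / √13 = 0.9974/3.606 = 0.2766.
φ₁ = arccos(0.2766) ≈ 73.9°.

73.9°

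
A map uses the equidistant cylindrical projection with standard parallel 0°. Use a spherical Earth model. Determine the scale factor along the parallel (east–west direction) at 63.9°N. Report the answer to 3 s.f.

In the plate carrée (x = Rλ, y = Rφ), meridians are true-scale (h = 1) and parallels are stretched by k = sec φ.
k = 1/cos 63.9° = 1/0.4399 = 2.273.

2.27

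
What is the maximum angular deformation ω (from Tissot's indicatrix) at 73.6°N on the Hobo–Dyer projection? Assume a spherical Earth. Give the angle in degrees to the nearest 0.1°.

The Hobo–Dyer projection is cylindrical equal-area with φ₀ = 37.5°. Cylindrical equal-area (φ₀ = 37.5°): h = cos φ / cos 37.5° along meridians, k = cos 37.5° / cos φ along parallels; h·k = 1.
At 73.6°: h = 0.3559, k = 2.810; principal scales a = 2.810, b = 0.3559.
sin(ω/2) = (a − b)/(a + b) = 2.454/3.166 = 0.7752, so ω = 2 arcsin(0.7752) ≈ 101.6°.

101.6°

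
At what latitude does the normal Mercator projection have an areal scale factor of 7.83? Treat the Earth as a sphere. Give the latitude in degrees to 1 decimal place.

69.1°

Mercator areal scale is sec²φ.
sec²φ = 7.83  ⇒  cos²φ = 0.1277  ⇒  cos φ = 0.3574.
φ = arccos(0.3574) ≈ 69.1°.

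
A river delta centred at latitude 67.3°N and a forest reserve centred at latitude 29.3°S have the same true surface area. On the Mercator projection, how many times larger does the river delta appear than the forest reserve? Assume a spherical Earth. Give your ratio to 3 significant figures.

On Mercator, area is exaggerated by sec²φ = 1/cos²φ.
At 67.3°: sec²(67.3°) = 1/0.3859² = 6.715.
At 29.3°: sec²(29.3°) = 1/0.8721² = 1.315.
Ratio = 6.715/1.315 = cos²(29.3°)/cos²(67.3°) ≈ 5.11.

5.11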